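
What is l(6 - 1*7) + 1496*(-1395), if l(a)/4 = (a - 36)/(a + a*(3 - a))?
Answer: -10434452/5 ≈ -2.0869e+6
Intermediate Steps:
l(a) = 4*(-36 + a)/(a + a*(3 - a)) (l(a) = 4*((a - 36)/(a + a*(3 - a))) = 4*((-36 + a)/(a + a*(3 - a))) = 4*(-36 + a)/(a + a*(3 - a)))
l(6 - 1*7) + 1496*(-1395) = 4*(36 - (6 - 1*7))/((6 - 1*7)*(-4 + (6 - 1*7))) + 1496*(-1395) = 4*(36 - (6 - 7))/((6 - 7)*(-4 + (6 - 7))) - 2086920 = 4*(36 - 1*(-1))/(-1*(-4 - 1)) - 2086920 = 4*(-1)*(36 + 1)/(-5) - 2086920 = 4*(-1)*(-⅕)*37 - 2086920 = 148/5 - 2086920 = -10434452/5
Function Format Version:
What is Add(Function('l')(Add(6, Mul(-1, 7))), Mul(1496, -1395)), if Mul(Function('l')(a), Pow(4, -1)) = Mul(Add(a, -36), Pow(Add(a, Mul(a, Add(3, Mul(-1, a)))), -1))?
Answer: Rational(-10434452, 5) ≈ -2.0869e+6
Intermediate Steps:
Function('l')(a) = Mul(4, Pow(Add(a, Mul(a, Add(3, Mul(-1, a)))), -1), Add(-36, a)) (Function('l')(a) = Mul(4, Mul(Add(a, -36), Pow(Add(a, Mul(a, Add(3, Mul(-1, a)))), -1))) = Mul(4, Mul(Add(-36, a), Pow(Add(a, Mul(a, Add(3, Mul(-1, a)))), -1))) = Mul(4, Mul(Pow(Add(a, Mul(a, Add(3, Mul(-1, a)))), -1), Add(-36, a))) = Mul(4, Pow(Add(a, Mul(a, Add(3, Mul(-1, a)))), -1), Add(-36, a)))
Add(Function('l')(Add(6, Mul(-1, 7))), Mul(1496, -1395)) = Add(Mul(4, Pow(Add(6, Mul(-1, 7)), -1), Pow(Add(-4, Add(6, Mul(-1, 7))), -1), Add(36, Mul(-1, Add(6, Mul(-1, 7))))), Mul(1496, -1395)) = Add(Mul(4, Pow(Add(6, -7), -1), Pow(Add(-4, Add(6, -7)), -1), Add(36, Mul(-1, Add(6, -7)))), -2086920) = Add(Mul(4, Pow(-1, -1), Pow(Add(-4, -1), -1), Add(36, Mul(-1, -1))), -2086920) = Add(Mul(4, -1, Pow(-5, -1), Add(36, 1)), -2086920) = Add(Mul(4, -1, Rational(-1, 5), 37), -2086920) = Add(Rational(148, 5), -2086920) = Rational(-10434452, 5)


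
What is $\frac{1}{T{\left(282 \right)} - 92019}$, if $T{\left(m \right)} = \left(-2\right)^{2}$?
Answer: $- \frac{1}{92015} \approx -1.0868 \cdot 10^{-5}$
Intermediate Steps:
$T{\left(m \right)} = 4$
$\frac{1}{T{\left(282 \right)} - 92019} = \frac{1}{4 - 92019} = \frac{1}{-92015} = - \frac{1}{92015}$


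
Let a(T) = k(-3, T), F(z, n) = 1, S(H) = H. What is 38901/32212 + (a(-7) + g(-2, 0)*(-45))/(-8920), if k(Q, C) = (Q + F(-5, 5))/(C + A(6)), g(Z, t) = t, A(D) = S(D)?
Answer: 21683281/17958190 ≈ 1.2074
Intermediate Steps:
A(D) = D
k(Q, C) = (1 + Q)/(6 + C) (k(Q, C) = (Q + 1)/(C + 6) = (1 + Q)/(6 + C))
a(T) = -2/(6 + T) (a(T) = (1 - 3)/(6 + T) = -2/(6 + T))
38901/32212 + (a(-7) + g(-2, 0)*(-45))/(-8920) = 38901/32212 + (-2/(6 - 7) + 0*(-45))/(-8920) = 38901*(1/32212) + (-2/(-1) + 0)*(-1/8920) = 38901/32212 + (-2*(-1) + 0)*(-1/8920) = 38901/32212 + (2 + 0)*(-1/8920) = 38901/32212 + 2*(-1/8920) = 38901/32212 - 1/4460 = 21683281/17958190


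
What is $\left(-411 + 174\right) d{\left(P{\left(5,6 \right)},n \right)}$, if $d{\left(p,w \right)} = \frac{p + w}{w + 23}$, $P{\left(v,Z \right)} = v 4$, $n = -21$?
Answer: $\frac{237}{2} \approx 118.5$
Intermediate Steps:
$P{\left(v,Z \right)} = 4 v$
$d{\left(p,w \right)} = \frac{p + w}{23 + w}$
$\left(-411 + 174\right) d{\left(P{\left(5,6 \right)},n \right)} = \left(-411 + 174\right) \frac{4 \cdot 5 - 21}{23 - 21} = - 237 \frac{20 - 21}{2} = - 237 \cdot \frac{1}{2} \left(-1\right) = \left(-237\right) \left(- \frac{1}{2}\right) = \frac{237}{2}$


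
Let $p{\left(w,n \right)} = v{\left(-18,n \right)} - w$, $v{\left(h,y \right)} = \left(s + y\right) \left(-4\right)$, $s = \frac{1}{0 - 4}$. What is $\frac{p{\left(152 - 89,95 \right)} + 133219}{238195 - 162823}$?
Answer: $\frac{44259}{25124} \approx 1.7616$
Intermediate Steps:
$s = - \frac{1}{4}$ ($s = \frac{1}{-4} = - \frac{1}{4} \approx -0.25$)
$v{\left(h,y \right)} = 1 - 4 y$ ($v{\left(h,y \right)} = \left(- \frac{1}{4} + y\right) \left(-4\right) = 1 - 4 y$)
$p{\left(w,n \right)} = 1 - w - 4 n$ ($p{\left(w,n \right)} = \left(1 - 4 n\right) - w = 1 - w - 4 n$)
$\frac{p{\left(152 - 89,95 \right)} + 133219}{238195 - 162823} = \frac{\left(1 - \left(152 - 89\right) - 380\right) + 133219}{238195 - 162823} = \frac{\left(1 - \left(152 - 89\right) - 380\right) + 133219}{75372} = \left(\left(1 - 63 - 380\right) + 133219\right) \frac{1}{75372} = \left(-442 + 133219\right) \frac{1}{75372} = 132777 \cdot \frac{1}{75372} = \frac{44259}{25124}$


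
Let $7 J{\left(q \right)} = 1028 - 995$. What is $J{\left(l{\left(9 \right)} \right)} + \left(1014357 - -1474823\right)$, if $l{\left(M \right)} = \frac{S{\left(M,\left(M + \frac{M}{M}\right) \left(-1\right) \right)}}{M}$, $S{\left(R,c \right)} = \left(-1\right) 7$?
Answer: $\frac{17424293}{7} \approx 2.4892 \cdot 10^{6}$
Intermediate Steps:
$S{\left(R,c \right)} = -7$
$l{\left(M \right)} = - \frac{7}{M}$
$J{\left(q \right)} = \frac{33}{7}$ ($J{\left(q \right)} = \frac{1028 - 995}{7} = \frac{1}{7} \cdot 33 = \frac{33}{7}$)
$J{\left(l{\left(9 \right)} \right)} + \left(1014357 - -1474823\right) = \frac{33}{7} + \left(1014357 - -1474823\right) = \frac{33}{7} + \left(1014357 + 1474823\right) = \frac{33}{7} + 2489180 = \frac{17424293}{7}$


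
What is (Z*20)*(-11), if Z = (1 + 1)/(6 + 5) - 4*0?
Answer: -40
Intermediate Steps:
Z = 2/11 (Z = 2/11 + 0 = 2/11 ≈ 0.18182)
(Z*20)*(-11) = ((2/11)*20)*(-11) = (40/11)*(-11) = -40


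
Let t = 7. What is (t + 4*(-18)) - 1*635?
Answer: -700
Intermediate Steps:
(t + 4*(-18)) - 1*635 = (7 + 4*(-18)) - 1*635 = (7 - 72) - 635 = -65 - 635 = -700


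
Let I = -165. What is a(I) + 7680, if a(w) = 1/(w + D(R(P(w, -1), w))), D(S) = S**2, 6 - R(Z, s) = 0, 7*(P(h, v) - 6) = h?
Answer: 990719/129 ≈ 7680.0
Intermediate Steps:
P(h, v) = 6 + h/7
R(Z, s) = 6 (R(Z, s) = 6 - 1*0 = 6 + 0 = 6)
a(w) = 1/(36 + w) (a(w) = 1/(w + 6**2) = 1/(w + 36) = 1/(36 + w))
a(I) + 7680 = 1/(36 - 165) + 7680 = 1/(-129) + 7680 = -1/129 + 7680 = 990719/129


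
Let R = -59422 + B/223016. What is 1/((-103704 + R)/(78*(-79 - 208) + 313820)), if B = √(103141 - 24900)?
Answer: -214952629974973406464/120316650484492234365 - 5908585904*√78241/120316650484492234365 ≈ -1.7866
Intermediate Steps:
B = √78241 ≈ 279.72
R = -59422 + √78241/223016 ≈ -59422.
1/((-103704 + R)/(78*(-79 - 208) + 313820)) = 1/((-103704 + (-59422 + √78241/223016))/(78*(-79 - 208) + 313820)) = 1/((-163126 + √78241/223016)/(78*(-287) + 313820)) = 1/((-163126 + √78241/223016)/(-22386 + 313820)) = 1/((-163126 + √78241/223016)/291434) = 1/((-163126 + √78241/223016)*(1/291434)) = 1/(-81563/145717 + √78241/64994444944)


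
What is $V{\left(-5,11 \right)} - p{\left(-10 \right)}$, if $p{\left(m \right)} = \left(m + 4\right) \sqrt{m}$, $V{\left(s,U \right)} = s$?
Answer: $-5 + 6 i \sqrt{10} \approx -5.0 + 18.974 i$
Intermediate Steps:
$p{\left(m \right)} = \sqrt{m} \left(4 + m\right)$ ($p{\left(m \right)} = \left(4 + m\right) \sqrt{m} = \sqrt{m} \left(4 + m\right)$)
$V{\left(-5,11 \right)} - p{\left(-10 \right)} = -5 - \sqrt{-10} \left(4 - 10\right) = -5 - i \sqrt{10} \left(-6\right) = -5 - - 6 i \sqrt{10} = -5 + 6 i \sqrt{10}$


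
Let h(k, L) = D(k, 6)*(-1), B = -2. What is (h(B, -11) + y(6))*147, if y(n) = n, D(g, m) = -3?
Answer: 1323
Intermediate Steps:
h(k, L) = 3 (h(k, L) = -3*(-1) = 3)
(h(B, -11) + y(6))*147 = (3 + 6)*147 = 9*147 = 1323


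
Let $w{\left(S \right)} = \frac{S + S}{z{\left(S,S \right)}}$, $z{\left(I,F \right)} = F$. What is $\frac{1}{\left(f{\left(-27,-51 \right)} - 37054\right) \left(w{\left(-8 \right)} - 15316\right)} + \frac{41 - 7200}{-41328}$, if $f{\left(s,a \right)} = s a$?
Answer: $\frac{1955686971115}{11289932991792} \approx 0.17322$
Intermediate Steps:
$w{\left(S \right)} = 2$ ($w{\left(S \right)} = \frac{S + S}{S} = \frac{2 S}{S} = 2$)
$f{\left(s,a \right)} = a s$
$\frac{1}{\left(f{\left(-27,-51 \right)} - 37054\right) \left(w{\left(-8 \right)} - 15316\right)} + \frac{41 - 7200}{-41328} = \frac{1}{\left(\left(-51\right) \left(-27\right) - 37054\right) \left(2 - 15316\right)} + \frac{41 - 7200}{-41328} = \frac{1}{\left(1377 - 37054\right) \left(2 - 15316\right)} + \left(41 - 7200\right) \left(- \frac{1}{41328}\right) = \frac{1}{\left(-35677\right) \left(-15314\right)} - - \frac{7159}{41328} = \left(- \frac{1}{35677}\right) \left(- \frac{1}{15314}\right) + \frac{7159}{41328} = \frac{1}{546357578} + \frac{7159}{41328} = \frac{1955686971115}{11289932991792}$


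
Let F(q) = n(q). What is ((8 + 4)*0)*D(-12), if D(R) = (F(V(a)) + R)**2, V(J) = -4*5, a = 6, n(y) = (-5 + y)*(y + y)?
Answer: 0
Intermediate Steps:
n(y) = 2*y*(-5 + y) (n(y) = (-5 + y)*(2*y) = 2*y*(-5 + y))
V(J) = -20
F(q) = 2*q*(-5 + q)
D(R) = (1000 + R)**2 (D(R) = (2*(-20)*(-5 - 20) + R)**2 = (2*(-20)*(-25) + R)**2 = (1000 + R)**2)
((8 + 4)*0)*D(-12) = ((8 + 4)*0)*(1000 - 12)**2 = (12*0)*988**2 = 0*976144 = 0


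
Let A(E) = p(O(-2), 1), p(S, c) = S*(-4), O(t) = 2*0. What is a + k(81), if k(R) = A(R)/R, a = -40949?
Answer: -40949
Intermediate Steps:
O(t) = 0
p(S, c) = -4*S
A(E) = 0 (A(E) = -4*0 = 0)
k(R) = 0 (k(R) = 0/R = 0)
a + k(81) = -40949 + 0 = -40949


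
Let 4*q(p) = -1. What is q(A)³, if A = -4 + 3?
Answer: -1/64 ≈ -0.015625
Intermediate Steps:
A = -1
q(p) = -¼ (q(p) = (¼)*(-1) = -¼)
q(A)³ = (-¼)³ = -1/64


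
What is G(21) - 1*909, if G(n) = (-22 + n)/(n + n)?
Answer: -38179/42 ≈ -909.02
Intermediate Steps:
G(n) = (-22 + n)/(2*n) (G(n) = (-22 + n)/((2*n)) = (-22 + n)*(1/(2*n)) = (-22 + n)/(2*n))
G(21) - 1*909 = (1/2)*(-22 + 21)/21 - 1*909 = (1/2)*(1/21)*(-1) - 909 = -1/42 - 909 = -38179/42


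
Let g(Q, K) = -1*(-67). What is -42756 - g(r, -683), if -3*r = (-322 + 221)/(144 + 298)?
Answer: -42823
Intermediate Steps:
r = 101/1326 (r = -(-322 + 221)/(3*(144 + 298)) = -(-101)/(3*442) = -1/3*(-101/442) = 101/1326 ≈ 0.076169)
g(Q, K) = 67
-42756 - g(r, -683) = -42756 - 1*67 = -42756 - 67 = -42823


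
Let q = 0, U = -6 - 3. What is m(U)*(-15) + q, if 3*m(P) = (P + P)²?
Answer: -1620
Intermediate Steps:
U = -9
m(P) = 4*P²/3 (m(P) = (P + P)²/3 = (2*P)²/3 = (4*P²)/3 = 4*P²/3)
m(U)*(-15) + q = ((4/3)*(-9)²)*(-15) + 0 = ((4/3)*81)*(-15) + 0 = 108*(-15) + 0 = -1620 + 0 = -1620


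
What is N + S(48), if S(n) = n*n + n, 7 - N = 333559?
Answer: -331200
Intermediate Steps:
N = -333552 (N = 7 - 1*333559 = 7 - 333559 = -333552)
S(n) = n + n² (S(n) = n² + n = n + n²)
N + S(48) = -333552 + 48*(1 + 48) = -333552 + 48*49 = -333552 + 2352 = -331200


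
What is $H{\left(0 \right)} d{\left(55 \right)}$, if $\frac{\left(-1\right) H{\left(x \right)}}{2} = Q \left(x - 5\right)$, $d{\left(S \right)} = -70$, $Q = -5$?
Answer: $3500$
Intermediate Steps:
$H{\left(x \right)} = -50 + 10 x$ ($H{\left(x \right)} = - 2 \left(- 5 \left(x - 5\right)\right) = - 2 \left(- 5 \left(-5 + x\right)\right) = - 2 \left(25 - 5 x\right) = -50 + 10 x$)
$H{\left(0 \right)} d{\left(55 \right)} = \left(-50 + 10 \cdot 0\right) \left(-70\right) = \left(-50 + 0\right) \left(-70\right) = \left(-50\right) \left(-70\right) = 3500$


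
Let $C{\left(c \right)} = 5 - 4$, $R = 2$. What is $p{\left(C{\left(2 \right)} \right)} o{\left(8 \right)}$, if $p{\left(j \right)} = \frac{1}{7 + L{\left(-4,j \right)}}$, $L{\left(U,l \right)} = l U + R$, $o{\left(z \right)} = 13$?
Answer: $\frac{13}{5} \approx 2.6$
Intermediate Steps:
$L{\left(U,l \right)} = 2 + U l$ ($L{\left(U,l \right)} = l U + 2 = U l + 2 = 2 + U l$)
$C{\left(c \right)} = 1$
$p{\left(j \right)} = \frac{1}{9 - 4 j}$ ($p{\left(j \right)} = \frac{1}{7 - \left(-2 + 4 j\right)} = \frac{1}{9 - 4 j}$)
$p{\left(C{\left(2 \right)} \right)} o{\left(8 \right)} = - \frac{1}{-9 + 4 \cdot 1} \cdot 13 = - \frac{1}{-9 + 4} \cdot 13 = - \frac{1}{-5} \cdot 13 = \left(-1\right) \left(- \frac{1}{5}\right) 13 = \frac{1}{5} \cdot 13 = \frac{13}{5}$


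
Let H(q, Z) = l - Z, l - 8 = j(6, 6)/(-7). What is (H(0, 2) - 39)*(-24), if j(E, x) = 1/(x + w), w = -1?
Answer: 27744/35 ≈ 792.69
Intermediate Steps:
j(E, x) = 1/(-1 + x) (j(E, x) = 1/(x - 1) = 1/(-1 + x))
l = 279/35 (l = 8 + 1/((-1 + 6)*(-7)) = 8 - ⅐/5 = 8 + (⅕)*(-⅐) = 8 - 1/35 = 279/35 ≈ 7.9714)
H(q, Z) = 279/35 - Z
(H(0, 2) - 39)*(-24) = ((279/35 - 1*2) - 39)*(-24) = ((279/35 - 2) - 39)*(-24) = (209/35 - 39)*(-24) = -1156/35*(-24) = 27744/35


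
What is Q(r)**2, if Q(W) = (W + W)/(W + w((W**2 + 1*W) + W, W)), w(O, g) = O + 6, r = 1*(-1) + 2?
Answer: 1/25 ≈ 0.040000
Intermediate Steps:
r = 1 (r = -1 + 2 = 1)
w(O, g) = 6 + O
Q(W) = 2*W/(6 + W**2 + 3*W) (Q(W) = (W + W)/(W + (6 + ((W**2 + 1*W) + W))) = (2*W)/(W + (6 + ((W**2 + W) + W))) = (2*W)/(W + (6 + ((W + W**2) + W))) = (2*W)/(W + (6 + (W**2 + 2*W))) = (2*W)/(W + (6 + W**2 + 2*W)) = (2*W)/(6 + W**2 + 3*W) = 2*W/(6 + W**2 + 3*W))
Q(r)**2 = (2*1/(6 + 1 + 1*(2 + 1)))**2 = (2*1/(6 + 1 + 1*3))**2 = (2*1/(6 + 1 + 3))**2 = (2*1/10)**2 = (2*1*(1/10))**2 = (1/5)**2 = 1/25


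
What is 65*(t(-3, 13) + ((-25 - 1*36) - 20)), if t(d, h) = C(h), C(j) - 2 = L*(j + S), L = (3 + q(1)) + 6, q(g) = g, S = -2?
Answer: 2015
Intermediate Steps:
L = 10 (L = (3 + 1) + 6 = 4 + 6 = 10)
C(j) = -18 + 10*j (C(j) = 2 + 10*(j - 2) = 2 + 10*(-2 + j) = 2 + (-20 + 10*j) = -18 + 10*j)
t(d, h) = -18 + 10*h
65*(t(-3, 13) + ((-25 - 1*36) - 20)) = 65*((-18 + 10*13) + ((-25 - 1*36) - 20)) = 65*((-18 + 130) + ((-25 - 36) - 20)) = 65*(112 + (-61 - 20)) = 65*(112 - 81) = 65*31 = 2015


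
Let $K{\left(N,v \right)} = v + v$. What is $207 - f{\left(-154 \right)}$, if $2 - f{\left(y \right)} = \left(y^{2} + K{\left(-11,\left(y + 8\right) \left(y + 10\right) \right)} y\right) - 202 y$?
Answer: $-6420363$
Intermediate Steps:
$K{\left(N,v \right)} = 2 v$
$f{\left(y \right)} = 2 - y^{2} + 202 y - 2 y \left(8 + y\right) \left(10 + y\right)$ ($f{\left(y \right)} = 2 - \left(\left(y^{2} + 2 \left(y + 8\right) \left(y + 10\right) y\right) - 202 y\right) = 2 - \left(\left(y^{2} + 2 \left(8 + y\right) \left(10 + y\right) y\right) - 202 y\right) = 2 - \left(\left(y^{2} + 2 y \left(8 + y\right) \left(10 + y\right)\right) - 202 y\right) = 2 - \left(y^{2} - 202 y + 2 y \left(8 + y\right) \left(10 + y\right)\right) = 2 - y^{2} + 202 y - 2 y \left(8 + y\right) \left(10 + y\right)$)
$207 - f{\left(-154 \right)} = 207 - \left(2 - 37 \left(-154\right)^{2} - 2 \left(-154\right)^{3} + 42 \left(-154\right)\right) = 207 - \left(2 - 877492 - -7304528 - 6468\right) = 207 - \left(2 - 877492 + 7304528 - 6468\right) = 207 - 6420570 = -6420363$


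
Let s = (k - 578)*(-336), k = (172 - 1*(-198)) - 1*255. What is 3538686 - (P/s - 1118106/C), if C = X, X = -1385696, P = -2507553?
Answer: 993278233990191/280690046 ≈ 3.5387e+6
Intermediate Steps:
k = 115 (k = (172 + 198) - 255 = 370 - 255 = 115)
s = 155568 (s = (115 - 578)*(-336) = -463*(-336) = 155568)
C = -1385696
3538686 - (P/s - 1118106/C) = 3538686 - (-2507553/155568 - 1118106/(-1385696)) = 3538686 - (-2507553*1/155568 - 1118106*(-1/1385696)) = 3538686 - (-835851/51856 + 559053/692848) = 3538686 - 1*(-4297870635/280690046) = 3538686 + 4297870635/280690046 = 993278233990191/280690046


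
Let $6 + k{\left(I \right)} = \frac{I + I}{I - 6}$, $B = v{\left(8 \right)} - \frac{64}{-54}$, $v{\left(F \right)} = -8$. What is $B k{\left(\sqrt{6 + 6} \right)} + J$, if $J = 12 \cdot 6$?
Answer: $\frac{3232}{27} + \frac{184 \sqrt{3}}{27} \approx 131.51$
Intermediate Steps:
$B = - \frac{184}{27}$ ($B = -8 - \frac{64}{-54} = -8 - 64 \left(- \frac{1}{54}\right) = -8 - - \frac{32}{27} = -8 + \frac{32}{27} = - \frac{184}{27} \approx -6.8148$)
$J = 72$
$k{\left(I \right)} = -6 + \frac{2 I}{-6 + I}$ ($k{\left(I \right)} = -6 + \frac{I + I}{I - 6} = -6 + \frac{2 I}{-6 + I}$)
$B k{\left(\sqrt{6 + 6} \right)} + J = - \frac{184 \frac{4 \left(9 - \sqrt{6 + 6}\right)}{-6 + \sqrt{6 + 6}}}{27} + 72 = - \frac{184 \frac{4 \left(9 - \sqrt{12}\right)}{-6 + \sqrt{12}}}{27} + 72 = - \frac{184 \frac{4 \left(9 - 2 \sqrt{3}\right)}{-6 + 2 \sqrt{3}}}{27} + 72 = - \frac{736 \left(9 - 2 \sqrt{3}\right)}{27 \left(-6 + 2 \sqrt{3}\right)} + 72 = 72 - \frac{736 \left(9 - 2 \sqrt{3}\right)}{27 \left(-6 + 2 \sqrt{3}\right)}$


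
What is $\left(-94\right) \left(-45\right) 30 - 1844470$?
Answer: $-1717570$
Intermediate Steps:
$\left(-94\right) \left(-45\right) 30 - 1844470 = 4230 \cdot 30 - 1844470 = 126900 - 1844470 = -1717570$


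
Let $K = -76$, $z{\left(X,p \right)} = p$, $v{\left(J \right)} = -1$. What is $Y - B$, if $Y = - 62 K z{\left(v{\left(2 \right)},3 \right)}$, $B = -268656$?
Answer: $282792$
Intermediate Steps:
$Y = 14136$ ($Y = \left(-62\right) \left(-76\right) 3 = 4712 \cdot 3 = 14136$)
$Y - B = 14136 - -268656 = 14136 + 268656 = 282792$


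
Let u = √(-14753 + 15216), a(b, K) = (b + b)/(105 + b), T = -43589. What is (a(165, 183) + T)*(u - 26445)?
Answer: 3458036350/3 - 392290*√463/9 ≈ 1.1517e+9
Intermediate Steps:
a(b, K) = 2*b/(105 + b) (a(b, K) = (2*b)/(105 + b) = 2*b/(105 + b))
u = √463 ≈ 21.517
(a(165, 183) + T)*(u - 26445) = (2*165/(105 + 165) - 43589)*(√463 - 26445) = (2*165/270 - 43589)*(-26445 + √463) = (2*165*(1/270) - 43589)*(-26445 + √463) = (11/9 - 43589)*(-26445 + √463) = -392290*(-26445 + √463)/9 = 3458036350/3 - 392290*√463/9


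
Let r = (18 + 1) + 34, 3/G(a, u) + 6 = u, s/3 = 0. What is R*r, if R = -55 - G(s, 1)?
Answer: -14416/5 ≈ -2883.2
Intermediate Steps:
s = 0 (s = 3*0 = 0)
G(a, u) = 3/(-6 + u)
R = -272/5 (R = -55 - 3/(-6 + 1) = -55 - 3/(-5) = -55 - 3*(-1)/5 = -55 - 1*(-⅗) = -55 + ⅗ = -272/5 ≈ -54.400)
r = 53 (r = 19 + 34 = 53)
R*r = -272/5*53 = -14416/5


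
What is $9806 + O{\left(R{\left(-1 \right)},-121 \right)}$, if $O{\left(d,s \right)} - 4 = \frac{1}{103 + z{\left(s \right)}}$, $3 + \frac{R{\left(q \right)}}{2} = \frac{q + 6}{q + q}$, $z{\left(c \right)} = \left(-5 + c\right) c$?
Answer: $\frac{150573691}{15349} \approx 9810.0$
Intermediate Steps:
$z{\left(c \right)} = c \left(-5 + c\right)$
$R{\left(q \right)} = -6 + \frac{6 + q}{q}$ ($R{\left(q \right)} = -6 + 2 \frac{q + 6}{q + q} = -6 + 2 \frac{6 + q}{2 q} = -6 + \frac{6 + q}{q}$)
$O{\left(d,s \right)} = 4 + \frac{1}{103 + s \left(-5 + s\right)}$
$9806 + O{\left(R{\left(-1 \right)},-121 \right)} = 9806 + \frac{413 + 4 \left(-121\right) \left(-5 - 121\right)}{103 - 121 \left(-5 - 121\right)} = 9806 + \frac{413 + 4 \left(-121\right) \left(-126\right)}{103 - -15246} = 9806 + \frac{413 + 60984}{103 + 15246} = 9806 + \frac{1}{15349} \cdot 61397 = 9806 + \frac{61397}{15349} = \frac{150573691}{15349}$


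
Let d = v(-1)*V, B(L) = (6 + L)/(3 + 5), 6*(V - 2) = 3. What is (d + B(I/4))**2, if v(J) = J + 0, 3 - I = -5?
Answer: 9/4 ≈ 2.2500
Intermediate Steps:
I = 8 (I = 3 - 1*(-5) = 3 + 5 = 8)
v(J) = J
V = 5/2 (V = 2 + (1/6)*3 = 2 + 1/2 = 5/2 ≈ 2.5000)
B(L) = 3/4 + L/8 (B(L) = (6 + L)/8 = (6 + L)*(1/8) = 3/4 + L/8)
d = -5/2 (d = -1*5/2 = -5/2 ≈ -2.5000)
(d + B(I/4))**2 = (-5/2 + (3/4 + (8/4)/8))**2 = (-5/2 + (3/4 + (8*(1/4))/8))**2 = (-5/2 + (3/4 + (1/8)*2))**2 = (-5/2 + (3/4 + 1/4))**2 = (-5/2 + 1)**2 = (-3/2)**2 = 9/4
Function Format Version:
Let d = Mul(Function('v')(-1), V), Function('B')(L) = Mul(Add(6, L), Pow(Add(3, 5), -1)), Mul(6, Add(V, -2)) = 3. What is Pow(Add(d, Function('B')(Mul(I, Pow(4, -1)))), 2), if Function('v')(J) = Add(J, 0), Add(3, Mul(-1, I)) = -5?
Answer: Rational(9, 4) ≈ 2.2500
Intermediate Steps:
I = 8 (I = Add(3, Mul(-1, -5)) = Add(3, 5) = 8)
Function('v')(J) = J
V = Rational(5, 2) (V = Add(2, Mul(Rational(1, 6), 3)) = Add(2, Rational(1, 2)) = Rational(5, 2) ≈ 2.5000)
Function('B')(L) = Add(Rational(3, 4), Mul(Rational(1, 8), L)) (Function('B')(L) = Mul(Add(6, L), Pow(8, -1)) = Mul(Add(6, L), Rational(1, 8)) = Add(Rational(3, 4), Mul(Rational(1, 8), L)))
d = Rational(-5, 2) (d = Mul(-1, Rational(5, 2)) = Rational(-5, 2) ≈ -2.5000)
Pow(Add(d, Function('B')(Mul(I, Pow(4, -1)))), 2) = Pow(Add(Rational(-5, 2), Add(Rational(3, 4), Mul(Rational(1, 8), Mul(8, Pow(4, -1))))), 2) = Pow(Add(Rational(-5, 2), Add(Rational(3, 4), Mul(Rational(1, 8), Mul(8, Rational(1, 4))))), 2) = Pow(Add(Rational(-5, 2), Add(Rational(3, 4), Mul(Rational(1, 8), 2))), 2) = Pow(Add(Rational(-5, 2), Add(Rational(3, 4), Rational(1, 4))), 2) = Pow(Add(Rational(-5, 2), 1), 2) = Pow(Rational(-3, 2), 2) = Rational(9, 4)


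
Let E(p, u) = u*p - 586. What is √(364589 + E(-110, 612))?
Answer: √296683 ≈ 544.69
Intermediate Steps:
E(p, u) = -586 + p*u (E(p, u) = p*u - 586 = -586 + p*u)
√(364589 + E(-110, 612)) = √(364589 + (-586 - 110*612)) = √(364589 + (-586 - 67320)) = √(364589 - 67906) = √296683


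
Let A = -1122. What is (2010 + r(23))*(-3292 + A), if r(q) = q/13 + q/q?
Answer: -115496724/13 ≈ -8.8844e+6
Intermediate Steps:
r(q) = 1 + q/13 (r(q) = q*(1/13) + 1 = q/13 + 1 = 1 + q/13)
(2010 + r(23))*(-3292 + A) = (2010 + (1 + (1/13)*23))*(-3292 - 1122) = (2010 + (1 + 23/13))*(-4414) = (2010 + 36/13)*(-4414) = (26166/13)*(-4414) = -115496724/13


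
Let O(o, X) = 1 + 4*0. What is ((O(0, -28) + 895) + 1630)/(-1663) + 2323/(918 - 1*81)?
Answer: 1748887/1391931 ≈ 1.2564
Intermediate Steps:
O(o, X) = 1 (O(o, X) = 1 + 0 = 1)
((O(0, -28) + 895) + 1630)/(-1663) + 2323/(918 - 1*81) = ((1 + 895) + 1630)/(-1663) + 2323/(918 - 1*81) = (896 + 1630)*(-1/1663) + 2323/(918 - 81) = 2526*(-1/1663) + 2323/837 = -2526/1663 + 2323*(1/837) = -2526/1663 + 2323/837 = 1748887/1391931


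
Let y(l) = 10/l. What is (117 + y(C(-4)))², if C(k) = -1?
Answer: 11449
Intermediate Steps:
(117 + y(C(-4)))² = (117 + 10/(-1))² = (117 + 10*(-1))² = (117 - 10)² = 107² = 11449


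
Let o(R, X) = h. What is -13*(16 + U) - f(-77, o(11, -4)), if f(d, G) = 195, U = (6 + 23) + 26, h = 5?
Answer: -1118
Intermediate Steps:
o(R, X) = 5
U = 55 (U = 29 + 26 = 55)
-13*(16 + U) - f(-77, o(11, -4)) = -13*(16 + 55) - 1*195 = -13*71 - 195 = -923 - 195 = -1118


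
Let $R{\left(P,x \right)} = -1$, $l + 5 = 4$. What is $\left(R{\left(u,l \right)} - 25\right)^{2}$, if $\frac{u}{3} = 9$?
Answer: $676$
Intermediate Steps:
$l = -1$ ($l = -5 + 4 = -1$)
$u = 27$ ($u = 3 \cdot 9 = 27$)
$\left(R{\left(u,l \right)} - 25\right)^{2} = \left(-1 - 25\right)^{2} = \left(-26\right)^{2} = 676$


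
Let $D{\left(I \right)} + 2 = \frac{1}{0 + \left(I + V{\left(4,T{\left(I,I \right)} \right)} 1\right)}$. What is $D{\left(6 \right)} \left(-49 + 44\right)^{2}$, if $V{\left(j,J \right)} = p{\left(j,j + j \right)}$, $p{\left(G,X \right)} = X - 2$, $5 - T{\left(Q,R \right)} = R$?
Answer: $- \frac{575}{12} \approx -47.917$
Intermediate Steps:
$T{\left(Q,R \right)} = 5 - R$
$p{\left(G,X \right)} = -2 + X$
$V{\left(j,J \right)} = -2 + 2 j$ ($V{\left(j,J \right)} = -2 + \left(j + j\right) = -2 + 2 j$)
$D{\left(I \right)} = -2 + \frac{1}{6 + I}$ ($D{\left(I \right)} = -2 + \frac{1}{0 + \left(I + \left(-2 + 2 \cdot 4\right) 1\right)} = -2 + \frac{1}{0 + \left(I + \left(-2 + 8\right) 1\right)} = -2 + \frac{1}{0 + \left(I + 6 \cdot 1\right)} = -2 + \frac{1}{0 + \left(I + 6\right)} = -2 + \frac{1}{0 + \left(6 + I\right)} = -2 + \frac{1}{6 + I}$)
$D{\left(6 \right)} \left(-49 + 44\right)^{2} = \frac{-11 - 12}{6 + 6} \left(-49 + 44\right)^{2} = \frac{-11 - 12}{12} \left(-5\right)^{2} = \frac{1}{12} \left(-23\right) 25 = \left(- \frac{23}{12}\right) 25 = - \frac{575}{12}$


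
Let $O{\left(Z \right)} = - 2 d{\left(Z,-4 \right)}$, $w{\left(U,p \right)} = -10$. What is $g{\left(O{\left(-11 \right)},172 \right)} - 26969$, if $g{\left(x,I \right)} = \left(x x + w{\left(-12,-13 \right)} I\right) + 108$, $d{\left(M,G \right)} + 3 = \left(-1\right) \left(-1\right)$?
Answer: $-28565$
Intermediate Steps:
$d{\left(M,G \right)} = -2$ ($d{\left(M,G \right)} = -3 - -1 = -3 + 1 = -2$)
$O{\left(Z \right)} = 4$ ($O{\left(Z \right)} = \left(-2\right) \left(-2\right) = 4$)
$g{\left(x,I \right)} = 108 + x^{2} - 10 I$ ($g{\left(x,I \right)} = \left(x x - 10 I\right) + 108 = \left(x^{2} - 10 I\right) + 108 = 108 + x^{2} - 10 I$)
$g{\left(O{\left(-11 \right)},172 \right)} - 26969 = \left(108 + 4^{2} - 1720\right) - 26969 = \left(108 + 16 - 1720\right) - 26969 = -1596 - 26969 = -28565$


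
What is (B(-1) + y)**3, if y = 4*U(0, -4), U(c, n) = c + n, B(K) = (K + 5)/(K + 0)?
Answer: -8000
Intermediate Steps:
B(K) = (5 + K)/K
y = -16 (y = 4*(0 - 4) = 4*(-4) = -16)
(B(-1) + y)**3 = ((5 - 1)/(-1) - 16)**3 = (-1*4 - 16)**3 = (-4 - 16)**3 = (-20)**3 = -8000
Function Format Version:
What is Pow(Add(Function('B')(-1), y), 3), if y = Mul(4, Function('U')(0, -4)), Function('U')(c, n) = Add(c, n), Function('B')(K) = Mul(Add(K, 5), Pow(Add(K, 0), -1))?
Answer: -8000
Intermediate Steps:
Function('B')(K) = Mul(Pow(K, -1), Add(5, K)) (Function('B')(K) = Mul(Add(5, K), Pow(K, -1)) = Mul(Pow(K, -1), Add(5, K)))
y = -16 (y = Mul(4, Add(0, -4)) = Mul(4, -4) = -16)
Pow(Add(Function('B')(-1), y), 3) = Pow(Add(Mul(Pow(-1, -1), Add(5, -1)), -16), 3) = Pow(Add(Mul(-1, 4), -16), 3) = Pow(Add(-4, -16), 3) = Pow(-20, 3) = -8000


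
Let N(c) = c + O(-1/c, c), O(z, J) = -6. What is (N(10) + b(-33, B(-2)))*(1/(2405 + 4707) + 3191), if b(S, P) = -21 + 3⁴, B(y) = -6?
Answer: 181555144/889 ≈ 2.0422e+5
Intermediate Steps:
b(S, P) = 60 (b(S, P) = -21 + 81 = 60)
N(c) = -6 + c (N(c) = c - 6 = -6 + c)
(N(10) + b(-33, B(-2)))*(1/(2405 + 4707) + 3191) = ((-6 + 10) + 60)*(1/(2405 + 4707) + 3191) = (4 + 60)*(1/7112 + 3191) = 64*(1/7112 + 3191) = 64*(22694393/7112) = 181555144/889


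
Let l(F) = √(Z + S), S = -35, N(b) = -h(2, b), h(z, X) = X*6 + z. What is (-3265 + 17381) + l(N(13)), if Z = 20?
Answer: 14116 + I*√15 ≈ 14116.0 + 3.873*I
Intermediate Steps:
h(z, X) = z + 6*X (h(z, X) = 6*X + z = z + 6*X)
N(b) = -2 - 6*b (N(b) = -(2 + 6*b) = -2 - 6*b)
l(F) = I*√15 (l(F) = √(20 - 35) = √(-15) = I*√15)
(-3265 + 17381) + l(N(13)) = (-3265 + 17381) + I*√15 = 14116 + I*√15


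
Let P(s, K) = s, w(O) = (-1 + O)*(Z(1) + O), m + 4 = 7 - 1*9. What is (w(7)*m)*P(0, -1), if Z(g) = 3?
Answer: 0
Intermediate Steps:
m = -6 (m = -4 + (7 - 1*9) = -4 + (7 - 9) = -4 - 2 = -6)
w(O) = (-1 + O)*(3 + O)
(w(7)*m)*P(0, -1) = ((-3 + 7² + 2*7)*(-6))*0 = ((-3 + 49 + 14)*(-6))*0 = (60*(-6))*0 = -360*0 = 0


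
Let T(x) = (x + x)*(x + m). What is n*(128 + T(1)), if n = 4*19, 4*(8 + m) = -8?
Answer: 8360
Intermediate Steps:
m = -10 (m = -8 + (¼)*(-8) = -8 - 2 = -10)
T(x) = 2*x*(-10 + x) (T(x) = (x + x)*(x - 10) = (2*x)*(-10 + x) = 2*x*(-10 + x))
n = 76
n*(128 + T(1)) = 76*(128 + 2*1*(-10 + 1)) = 76*(128 + 2*1*(-9)) = 76*(128 - 18) = 76*110 = 8360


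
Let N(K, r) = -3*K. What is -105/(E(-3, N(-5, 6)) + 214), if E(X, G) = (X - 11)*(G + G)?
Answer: 105/206 ≈ 0.50971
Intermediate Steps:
E(X, G) = 2*G*(-11 + X) (E(X, G) = (-11 + X)*(2*G) = 2*G*(-11 + X))
-105/(E(-3, N(-5, 6)) + 214) = -105/(2*(-3*(-5))*(-11 - 3) + 214) = -105/(2*15*(-14) + 214) = -105/(-420 + 214) = -105/(-206) = -105*(-1/206) = 105/206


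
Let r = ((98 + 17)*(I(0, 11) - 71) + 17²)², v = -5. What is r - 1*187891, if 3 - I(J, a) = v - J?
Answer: 48198045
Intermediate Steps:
I(J, a) = 8 + J (I(J, a) = 3 - (-5 - J) = 3 + (5 + J) = 8 + J)
r = 48385936 (r = ((98 + 17)*((8 + 0) - 71) + 17²)² = (115*(8 - 71) + 289)² = (115*(-63) + 289)² = (-7245 + 289)² = (-6956)² = 48385936)
r - 1*187891 = 48385936 - 1*187891 = 48385936 - 187891 = 48198045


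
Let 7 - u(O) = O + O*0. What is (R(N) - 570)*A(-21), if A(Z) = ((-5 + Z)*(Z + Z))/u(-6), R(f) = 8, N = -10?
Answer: -47208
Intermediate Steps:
u(O) = 7 - O (u(O) = 7 - (O + O*0) = 7 - (O + 0) = 7 - O)
A(Z) = 2*Z*(-5 + Z)/13 (A(Z) = ((-5 + Z)*(Z + Z))/(7 - 1*(-6)) = ((-5 + Z)*(2*Z))/(7 + 6) = (2*Z*(-5 + Z))/13 = (2*Z*(-5 + Z))*(1/13) = 2*Z*(-5 + Z)/13)
(R(N) - 570)*A(-21) = (8 - 570)*((2/13)*(-21)*(-5 - 21)) = -1124*(-21)*(-26)/13 = -562*84 = -47208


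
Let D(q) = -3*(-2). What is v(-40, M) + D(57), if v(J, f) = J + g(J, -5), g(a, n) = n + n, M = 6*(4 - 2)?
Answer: -44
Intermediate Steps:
D(q) = 6
M = 12 (M = 6*2 = 12)
g(a, n) = 2*n
v(J, f) = -10 + J (v(J, f) = J + 2*(-5) = J - 10 = -10 + J)
v(-40, M) + D(57) = (-10 - 40) + 6 = -50 + 6 = -44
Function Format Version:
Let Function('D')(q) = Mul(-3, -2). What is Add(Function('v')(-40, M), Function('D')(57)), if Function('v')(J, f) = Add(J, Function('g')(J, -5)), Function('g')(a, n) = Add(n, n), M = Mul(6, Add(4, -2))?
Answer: -44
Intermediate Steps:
Function('D')(q) = 6
M = 12 (M = Mul(6, 2) = 12)
Function('g')(a, n) = Mul(2, n)
Function('v')(J, f) = Add(-10, J) (Function('v')(J, f) = Add(J, Mul(2, -5)) = Add(J, -10) = Add(-10, J))
Add(Function('v')(-40, M), Function('D')(57)) = Add(Add(-10, -40), 6) = Add(-50, 6) = -44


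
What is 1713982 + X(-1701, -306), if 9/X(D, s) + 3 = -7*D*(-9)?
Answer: 61226865001/35722 ≈ 1.7140e+6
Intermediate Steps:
X(D, s) = 9/(-3 + 63*D) (X(D, s) = 9/(-3 - 7*D*(-9)) = 9/(-3 + 63*D))
1713982 + X(-1701, -306) = 1713982 + 3/(-1 + 21*(-1701)) = 1713982 + 3/(-1 - 35721) = 1713982 + 3/(-35722) = 1713982 + 3*(-1/35722) = 1713982 - 3/35722 = 61226865001/35722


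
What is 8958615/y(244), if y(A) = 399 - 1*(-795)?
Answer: 2986205/398 ≈ 7503.0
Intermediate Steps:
y(A) = 1194 (y(A) = 399 + 795 = 1194)
8958615/y(244) = 8958615/1194 = 8958615*(1/1194) = 2986205/398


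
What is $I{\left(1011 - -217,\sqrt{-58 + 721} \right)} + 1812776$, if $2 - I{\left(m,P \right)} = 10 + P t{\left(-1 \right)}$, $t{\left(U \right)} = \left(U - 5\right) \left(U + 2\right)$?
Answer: $1812768 + 6 \sqrt{663} \approx 1.8129 \cdot 10^{6}$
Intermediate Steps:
$t{\left(U \right)} = \left(-5 + U\right) \left(2 + U\right)$
$I{\left(m,P \right)} = -8 + 6 P$ ($I{\left(m,P \right)} = 2 - \left(10 + P \left(-10 + \left(-1\right)^{2} - -3\right)\right) = 2 - \left(10 + P \left(-10 + 1 + 3\right)\right) = 2 - \left(10 + P \left(-6\right)\right) = 2 - \left(10 - 6 P\right) = 2 + \left(-10 + 6 P\right) = -8 + 6 P$)
$I{\left(1011 - -217,\sqrt{-58 + 721} \right)} + 1812776 = \left(-8 + 6 \sqrt{-58 + 721}\right) + 1812776 = \left(-8 + 6 \sqrt{663}\right) + 1812776 = 1812768 + 6 \sqrt{663}$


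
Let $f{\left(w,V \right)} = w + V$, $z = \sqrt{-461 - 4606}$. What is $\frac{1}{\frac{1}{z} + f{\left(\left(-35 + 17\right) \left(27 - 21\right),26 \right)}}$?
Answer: $- \frac{415494}{34070509} + \frac{3 i \sqrt{563}}{34070509} \approx -0.012195 + 2.0893 \cdot 10^{-6} i$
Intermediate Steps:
$z = 3 i \sqrt{563}$ ($z = \sqrt{-5067} = 3 i \sqrt{563} \approx 71.183 i$)
$f{\left(w,V \right)} = V + w$
$\frac{1}{\frac{1}{z} + f{\left(\left(-35 + 17\right) \left(27 - 21\right),26 \right)}} = \frac{1}{\frac{1}{3 i \sqrt{563}} + \left(26 + \left(-35 + 17\right) \left(27 - 21\right)\right)} = \frac{1}{- \frac{i \sqrt{563}}{1689} + \left(26 - 108\right)} = \frac{1}{- \frac{i \sqrt{563}}{1689} - 82} = \frac{1}{-82 - \frac{i \sqrt{563}}{1689}}$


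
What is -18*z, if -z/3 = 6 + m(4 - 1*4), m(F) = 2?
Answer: 432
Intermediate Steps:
z = -24 (z = -3*(6 + 2) = -3*8 = -24)
-18*z = -18*(-24) = 432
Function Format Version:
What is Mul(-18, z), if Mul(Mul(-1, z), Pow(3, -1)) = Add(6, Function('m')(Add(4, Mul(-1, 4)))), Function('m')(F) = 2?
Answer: 432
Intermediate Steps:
z = -24 (z = Mul(-3, Add(6, 2)) = Mul(-3, 8) = -24)
Mul(-18, z) = Mul(-18, -24) = 432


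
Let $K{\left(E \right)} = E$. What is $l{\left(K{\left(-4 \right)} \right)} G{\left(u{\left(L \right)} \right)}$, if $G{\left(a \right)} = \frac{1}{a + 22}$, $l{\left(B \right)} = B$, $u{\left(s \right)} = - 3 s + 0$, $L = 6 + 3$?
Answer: $\frac{4}{5} \approx 0.8$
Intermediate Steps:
$L = 9$
$u{\left(s \right)} = - 3 s$
$G{\left(a \right)} = \frac{1}{22 + a}$
$l{\left(K{\left(-4 \right)} \right)} G{\left(u{\left(L \right)} \right)} = - \frac{4}{22 - 27} = - \frac{4}{-5} = \left(-4\right) \left(- \frac{1}{5}\right) = \frac{4}{5}$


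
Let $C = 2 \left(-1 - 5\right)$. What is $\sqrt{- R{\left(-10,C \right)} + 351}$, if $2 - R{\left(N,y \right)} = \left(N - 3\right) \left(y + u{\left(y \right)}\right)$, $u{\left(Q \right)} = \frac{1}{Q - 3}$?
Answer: $\frac{2 \sqrt{28455}}{15} \approx 22.491$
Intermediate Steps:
$u{\left(Q \right)} = \frac{1}{-3 + Q}$
$C = -12$ ($C = 2 \left(-6\right) = -12$)
$R{\left(N,y \right)} = 2 - \left(-3 + N\right) \left(y + \frac{1}{-3 + y}\right)$ ($R{\left(N,y \right)} = 2 - \left(N - 3\right) \left(y + \frac{1}{-3 + y}\right) = 2 - \left(-3 + N\right) \left(y + \frac{1}{-3 + y}\right)$)
$\sqrt{- R{\left(-10,C \right)} + 351} = \sqrt{- \frac{3 - -10 + \left(-3 - 12\right) \left(2 + 3 \left(-12\right) - \left(-10\right) \left(-12\right)\right)}{-3 - 12} + 351} = \sqrt{- \frac{3 + 10 - 15 \left(2 - 36 - 120\right)}{-15} + 351} = \sqrt{- \frac{\left(-1\right) \left(3 + 10 - -2310\right)}{15} + 351} = \sqrt{- \frac{\left(-1\right) \left(3 + 10 + 2310\right)}{15} + 351} = \sqrt{- \frac{\left(-1\right) 2323}{15} + 351} = \sqrt{\left(-1\right) \left(- \frac{2323}{15}\right) + 351} = \sqrt{\frac{2323}{15} + 351} = \sqrt{\frac{7588}{15}} = \frac{2 \sqrt{28455}}{15}$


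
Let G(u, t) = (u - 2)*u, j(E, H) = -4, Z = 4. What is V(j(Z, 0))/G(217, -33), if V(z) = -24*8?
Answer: -192/46655 ≈ -0.0041153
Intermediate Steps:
G(u, t) = u*(-2 + u) (G(u, t) = (-2 + u)*u = u*(-2 + u))
V(z) = -192
V(j(Z, 0))/G(217, -33) = -192*1/(217*(-2 + 217)) = -192/(217*215) = -192/46655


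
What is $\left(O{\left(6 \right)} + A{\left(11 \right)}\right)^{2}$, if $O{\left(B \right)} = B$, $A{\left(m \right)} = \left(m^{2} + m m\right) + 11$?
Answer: $67081$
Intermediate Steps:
$A{\left(m \right)} = 11 + 2 m^{2}$ ($A{\left(m \right)} = \left(m^{2} + m^{2}\right) + 11 = 2 m^{2} + 11 = 11 + 2 m^{2}$)
$\left(O{\left(6 \right)} + A{\left(11 \right)}\right)^{2} = \left(6 + \left(11 + 2 \cdot 11^{2}\right)\right)^{2} = \left(6 + \left(11 + 2 \cdot 121\right)\right)^{2} = \left(6 + \left(11 + 242\right)\right)^{2} = \left(6 + 253\right)^{2} = 259^{2} = 67081$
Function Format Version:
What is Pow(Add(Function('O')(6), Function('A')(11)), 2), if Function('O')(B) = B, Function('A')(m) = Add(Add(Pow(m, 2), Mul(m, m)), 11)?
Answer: 67081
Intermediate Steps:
Function('A')(m) = Add(11, Mul(2, Pow(m, 2))) (Function('A')(m) = Add(Add(Pow(m, 2), Pow(m, 2)), 11) = Add(Mul(2, Pow(m, 2)), 11) = Add(11, Mul(2, Pow(m, 2))))
Pow(Add(Function('O')(6), Function('A')(11)), 2) = Pow(Add(6, Add(11, Mul(2, Pow(11, 2)))), 2) = Pow(Add(6, Add(11, Mul(2, 121))), 2) = Pow(Add(6, Add(11, 242)), 2) = Pow(Add(6, 253), 2) = Pow(259, 2) = 67081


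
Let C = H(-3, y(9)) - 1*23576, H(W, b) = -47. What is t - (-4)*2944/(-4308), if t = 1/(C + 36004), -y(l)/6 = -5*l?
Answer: -4049843/1481593 ≈ -2.7334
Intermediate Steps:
y(l) = 30*l (y(l) = -(-30)*l = 30*l)
C = -23623 (C = -47 - 1*23576 = -47 - 23576 = -23623)
t = 1/12381 (t = 1/(-23623 + 36004) = 1/12381 ≈ 8.0769e-5)
t - (-4)*2944/(-4308) = 1/12381 - (-4)*2944/(-4308) = 1/12381 - (-4)*2944*(-1/4308) = 1/12381 - (-4)*(-736)/1077 = 1/12381 - 1*2944/1077 = 1/12381 - 2944/1077 = -4049843/1481593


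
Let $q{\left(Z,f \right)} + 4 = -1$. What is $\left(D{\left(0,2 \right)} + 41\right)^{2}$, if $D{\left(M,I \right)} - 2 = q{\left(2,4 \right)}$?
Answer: $1444$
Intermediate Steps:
$q{\left(Z,f \right)} = -5$ ($q{\left(Z,f \right)} = -4 - 1 = -5$)
$D{\left(M,I \right)} = -3$ ($D{\left(M,I \right)} = 2 - 5 = -3$)
$\left(D{\left(0,2 \right)} + 41\right)^{2} = \left(-3 + 41\right)^{2} = 38^{2} = 1444$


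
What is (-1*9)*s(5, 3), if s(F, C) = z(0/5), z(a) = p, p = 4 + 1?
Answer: -45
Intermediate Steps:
p = 5
z(a) = 5
s(F, C) = 5
(-1*9)*s(5, 3) = -1*9*5 = -9*5 = -45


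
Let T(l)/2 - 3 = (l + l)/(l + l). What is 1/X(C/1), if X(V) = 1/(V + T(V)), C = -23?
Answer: -15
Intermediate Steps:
T(l) = 8 (T(l) = 6 + 2*((l + l)/(l + l)) = 6 + 2*((2*l)/((2*l))) = 6 + 2*((2*l)*(1/(2*l))) = 6 + 2*1 = 6 + 2 = 8)
X(V) = 1/(8 + V) (X(V) = 1/(V + 8) = 1/(8 + V))
1/X(C/1) = 1/(1/(8 - 23/1)) = 1/(1/(8 - 23*1)) = 1/(1/(8 - 23)) = 1/(1/(-15)) = 1/(-1/15) = -15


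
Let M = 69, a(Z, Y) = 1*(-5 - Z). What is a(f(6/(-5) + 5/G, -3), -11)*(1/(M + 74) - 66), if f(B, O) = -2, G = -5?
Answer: 28311/143 ≈ 197.98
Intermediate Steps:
a(Z, Y) = -5 - Z
a(f(6/(-5) + 5/G, -3), -11)*(1/(M + 74) - 66) = (-5 - 1*(-2))*(1/(69 + 74) - 66) = (-5 + 2)*(1/143 - 66) = -3*(1/143 - 66) = -3*(-9437/143) = 28311/143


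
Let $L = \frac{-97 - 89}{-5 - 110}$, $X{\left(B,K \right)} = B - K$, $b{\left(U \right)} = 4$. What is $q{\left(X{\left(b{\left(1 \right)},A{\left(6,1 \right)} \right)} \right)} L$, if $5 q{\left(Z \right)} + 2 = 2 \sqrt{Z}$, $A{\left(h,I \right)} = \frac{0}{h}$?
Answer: $\frac{372}{575} \approx 0.64696$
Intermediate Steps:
$A{\left(h,I \right)} = 0$
$q{\left(Z \right)} = - \frac{2}{5} + \frac{2 \sqrt{Z}}{5}$
$L = \frac{186}{115}$ ($L = - \frac{186}{-115} = \left(-186\right) \left(- \frac{1}{115}\right) = \frac{186}{115} \approx 1.6174$)
$q{\left(X{\left(b{\left(1 \right)},A{\left(6,1 \right)} \right)} \right)} L = \left(- \frac{2}{5} + \frac{2 \sqrt{4 - 0}}{5}\right) \frac{186}{115} = \left(- \frac{2}{5} + \frac{2 \sqrt{4 + 0}}{5}\right) \frac{186}{115} = \left(- \frac{2}{5} + \frac{2 \sqrt{4}}{5}\right) \frac{186}{115} = \left(- \frac{2}{5} + \frac{2}{5} \cdot 2\right) \frac{186}{115} = \left(- \frac{2}{5} + \frac{4}{5}\right) \frac{186}{115} = \frac{2}{5} \cdot \frac{186}{115} = \frac{372}{575}$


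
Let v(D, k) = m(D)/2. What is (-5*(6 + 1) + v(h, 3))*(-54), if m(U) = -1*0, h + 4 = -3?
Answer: 1890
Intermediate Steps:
h = -7 (h = -4 - 3 = -7)
m(U) = 0
v(D, k) = 0 (v(D, k) = 0/2 = 0*(½) = 0)
(-5*(6 + 1) + v(h, 3))*(-54) = (-5*(6 + 1) + 0)*(-54) = (-5*7 + 0)*(-54) = (-35 + 0)*(-54) = -35*(-54) = 1890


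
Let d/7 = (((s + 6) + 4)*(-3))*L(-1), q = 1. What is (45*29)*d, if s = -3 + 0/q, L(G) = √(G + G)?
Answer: -191835*I*√2 ≈ -2.713e+5*I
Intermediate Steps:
L(G) = √2*√G (L(G) = √(2*G) = √2*√G)
s = -3 (s = -3 + 0/1 = -3 + 0*1 = -3 + 0 = -3)
d = -147*I*√2 (d = 7*((((-3 + 6) + 4)*(-3))*(√2*√(-1))) = 7*(((3 + 4)*(-3))*(√2*I)) = 7*((7*(-3))*(I*√2)) = 7*(-21*I*√2) = -147*I*√2 ≈ -207.89*I)
(45*29)*d = (45*29)*(-147*I*√2) = 1305*(-147*I*√2) = -191835*I*√2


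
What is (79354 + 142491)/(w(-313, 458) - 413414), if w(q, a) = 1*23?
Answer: -221845/413391 ≈ -0.53665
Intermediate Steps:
w(q, a) = 23
(79354 + 142491)/(w(-313, 458) - 413414) = (79354 + 142491)/(23 - 413414) = 221845/(-413391) = 221845*(-1/413391) = -221845/413391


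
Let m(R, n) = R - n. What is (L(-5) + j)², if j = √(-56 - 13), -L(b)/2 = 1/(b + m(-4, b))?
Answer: -275/4 + I*√69 ≈ -68.75 + 8.3066*I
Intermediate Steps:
L(b) = ½ (L(b) = -2/(b + (-4 - b)) = -2/(-4) = -2*(-¼) = ½)
j = I*√69 (j = √(-69) = I*√69 ≈ 8.3066*I)
(L(-5) + j)² = (½ + I*√69)²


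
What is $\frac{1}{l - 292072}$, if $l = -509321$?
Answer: $- \frac{1}{801393} \approx -1.2478 \cdot 10^{-6}$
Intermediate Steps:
$\frac{1}{l - 292072} = \frac{1}{-509321 - 292072} = \frac{1}{-801393} = - \frac{1}{801393}$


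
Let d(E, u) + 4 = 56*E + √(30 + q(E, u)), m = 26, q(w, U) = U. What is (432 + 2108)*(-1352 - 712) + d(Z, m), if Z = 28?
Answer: -5240996 + 2*√14 ≈ -5.2410e+6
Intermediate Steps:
d(E, u) = -4 + √(30 + u) + 56*E (d(E, u) = -4 + (56*E + √(30 + u)) = -4 + (√(30 + u) + 56*E) = -4 + √(30 + u) + 56*E)
(432 + 2108)*(-1352 - 712) + d(Z, m) = (432 + 2108)*(-1352 - 712) + (-4 + √(30 + 26) + 56*28) = 2540*(-2064) + (-4 + √56 + 1568) = -5242560 + (-4 + 2*√14 + 1568) = -5242560 + (1564 + 2*√14) = -5240996 + 2*√14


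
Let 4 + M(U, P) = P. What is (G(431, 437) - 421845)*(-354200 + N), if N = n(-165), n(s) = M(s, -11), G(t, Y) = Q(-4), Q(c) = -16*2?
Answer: 149435161555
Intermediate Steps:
Q(c) = -32
G(t, Y) = -32
M(U, P) = -4 + P
n(s) = -15 (n(s) = -4 - 11 = -15)
N = -15
(G(431, 437) - 421845)*(-354200 + N) = (-32 - 421845)*(-354200 - 15) = -421877*(-354215) = 149435161555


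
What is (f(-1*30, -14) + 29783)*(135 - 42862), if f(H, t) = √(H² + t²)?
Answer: -1272538241 - 85454*√274 ≈ -1.2740e+9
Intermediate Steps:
(f(-1*30, -14) + 29783)*(135 - 42862) = (√((-1*30)² + (-14)²) + 29783)*(135 - 42862) = (√((-30)² + 196) + 29783)*(-42727) = (√(900 + 196) + 29783)*(-42727) = (√1096 + 29783)*(-42727) = (2*√274 + 29783)*(-42727) = (29783 + 2*√274)*(-42727) = -1272538241 - 85454*√274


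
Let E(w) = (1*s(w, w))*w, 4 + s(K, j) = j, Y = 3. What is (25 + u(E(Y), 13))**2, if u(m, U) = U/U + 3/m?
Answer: 625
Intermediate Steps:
s(K, j) = -4 + j
E(w) = w*(-4 + w) (E(w) = (1*(-4 + w))*w = (-4 + w)*w = w*(-4 + w))
u(m, U) = 1 + 3/m
(25 + u(E(Y), 13))**2 = (25 + (3 + 3*(-4 + 3))/((3*(-4 + 3))))**2 = (25 + (3 + 3*(-1))/((3*(-1))))**2 = (25 + (3 - 3)/(-3))**2 = (25 - 1/3*0)**2 = (25 + 0)**2 = 25**2 = 625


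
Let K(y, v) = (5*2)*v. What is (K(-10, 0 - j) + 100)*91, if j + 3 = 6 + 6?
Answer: 910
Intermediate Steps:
j = 9 (j = -3 + (6 + 6) = -3 + 12 = 9)
K(y, v) = 10*v
(K(-10, 0 - j) + 100)*91 = (10*(0 - 1*9) + 100)*91 = (10*(0 - 9) + 100)*91 = (10*(-9) + 100)*91 = (-90 + 100)*91 = 10*91 = 910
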